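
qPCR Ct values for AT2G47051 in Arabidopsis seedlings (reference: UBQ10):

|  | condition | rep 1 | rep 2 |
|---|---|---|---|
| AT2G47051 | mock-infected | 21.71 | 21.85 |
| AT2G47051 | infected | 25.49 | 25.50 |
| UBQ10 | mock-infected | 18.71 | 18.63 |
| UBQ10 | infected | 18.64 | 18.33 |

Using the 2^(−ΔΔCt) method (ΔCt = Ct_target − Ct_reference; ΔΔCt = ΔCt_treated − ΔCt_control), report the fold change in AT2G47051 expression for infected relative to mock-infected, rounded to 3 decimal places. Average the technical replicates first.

Mean Ct: AT2G47051 mock-infected 21.780; AT2G47051 infected 25.495; UBQ10 mock-infected 18.670; UBQ10 infected 18.485
ΔCt(mock-infected) = 21.780 − 18.670 = 3.110
ΔCt(infected) = 25.495 − 18.485 = 7.010
ΔΔCt = 7.010 − 3.110 = 3.900
Fold change = 2^(−3.900) = 0.0670

0.067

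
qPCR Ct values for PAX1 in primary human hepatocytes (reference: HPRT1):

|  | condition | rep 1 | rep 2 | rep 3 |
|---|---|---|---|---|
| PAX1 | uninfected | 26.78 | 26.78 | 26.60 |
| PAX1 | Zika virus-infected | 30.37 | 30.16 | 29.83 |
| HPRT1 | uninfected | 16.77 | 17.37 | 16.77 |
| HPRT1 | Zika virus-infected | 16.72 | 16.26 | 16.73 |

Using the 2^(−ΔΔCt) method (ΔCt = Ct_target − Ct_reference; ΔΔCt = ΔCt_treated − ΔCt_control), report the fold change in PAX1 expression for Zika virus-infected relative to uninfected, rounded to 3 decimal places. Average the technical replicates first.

Mean Ct: PAX1 uninfected 26.720; PAX1 Zika virus-infected 30.120; HPRT1 uninfected 16.970; HPRT1 Zika virus-infected 16.570
ΔCt(uninfected) = 26.720 − 16.970 = 9.750
ΔCt(Zika virus-infected) = 30.120 − 16.570 = 13.550
ΔΔCt = 13.550 − 9.750 = 3.800
Fold change = 2^(−3.800) = 0.0718

0.072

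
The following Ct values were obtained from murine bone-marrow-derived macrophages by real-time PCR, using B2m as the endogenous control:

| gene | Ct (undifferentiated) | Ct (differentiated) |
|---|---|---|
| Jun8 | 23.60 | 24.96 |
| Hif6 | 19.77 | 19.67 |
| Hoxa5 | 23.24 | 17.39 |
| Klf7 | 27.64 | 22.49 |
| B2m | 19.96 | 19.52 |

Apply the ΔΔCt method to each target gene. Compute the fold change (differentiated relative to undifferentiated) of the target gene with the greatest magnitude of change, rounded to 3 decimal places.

Jun8: ΔΔCt = (24.96−19.52) − (23.60−19.96) = 5.44 − 3.64 = 1.80; fold change = 2^-1.80 = 0.287
Hif6: ΔΔCt = (19.67−19.52) − (19.77−19.96) = 0.15 − (-0.19) = 0.34; fold change = 2^-0.34 = 0.790
Hoxa5: ΔΔCt = (17.39−19.52) − (23.24−19.96) = -2.13 − 3.28 = -5.41; fold change = 2^5.41 = 42.518
Klf7: ΔΔCt = (22.49−19.52) − (27.64−19.96) = 2.97 − 7.68 = -4.71; fold change = 2^4.71 = 26.173
Hoxa5 has the largest |ΔΔCt| = 5.41.

42.518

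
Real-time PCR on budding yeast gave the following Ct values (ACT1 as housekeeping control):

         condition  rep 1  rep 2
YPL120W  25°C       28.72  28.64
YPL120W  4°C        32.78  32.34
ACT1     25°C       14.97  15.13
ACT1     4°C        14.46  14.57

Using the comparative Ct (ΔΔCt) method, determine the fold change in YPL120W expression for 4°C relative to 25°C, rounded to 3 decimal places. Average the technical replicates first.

Mean Ct: YPL120W 25°C 28.680; YPL120W 4°C 32.560; ACT1 25°C 15.050; ACT1 4°C 14.515
ΔCt(25°C) = 28.680 − 15.050 = 13.630
ΔCt(4°C) = 32.560 − 14.515 = 18.045
ΔΔCt = 18.045 − 13.630 = 4.415
Fold change = 2^(−4.415) = 0.0469

0.047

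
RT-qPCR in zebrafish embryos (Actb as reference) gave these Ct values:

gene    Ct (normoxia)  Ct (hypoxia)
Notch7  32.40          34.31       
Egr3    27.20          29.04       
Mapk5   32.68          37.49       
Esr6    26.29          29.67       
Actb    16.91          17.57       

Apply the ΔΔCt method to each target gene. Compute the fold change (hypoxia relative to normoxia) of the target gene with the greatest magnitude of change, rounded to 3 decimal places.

Notch7: ΔΔCt = (34.31−17.57) − (32.40−16.91) = 16.74 − 15.49 = 1.25; fold change = 2^-1.25 = 0.420
Egr3: ΔΔCt = (29.04−17.57) − (27.20−16.91) = 11.47 − 10.29 = 1.18; fold change = 2^-1.18 = 0.441
Mapk5: ΔΔCt = (37.49−17.57) − (32.68−16.91) = 19.92 − 15.77 = 4.15; fold change = 2^-4.15 = 0.056
Esr6: ΔΔCt = (29.67−17.57) − (26.29−16.91) = 12.10 − 9.38 = 2.72; fold change = 2^-2.72 = 0.152
Mapk5 has the largest |ΔΔCt| = 4.15.

0.056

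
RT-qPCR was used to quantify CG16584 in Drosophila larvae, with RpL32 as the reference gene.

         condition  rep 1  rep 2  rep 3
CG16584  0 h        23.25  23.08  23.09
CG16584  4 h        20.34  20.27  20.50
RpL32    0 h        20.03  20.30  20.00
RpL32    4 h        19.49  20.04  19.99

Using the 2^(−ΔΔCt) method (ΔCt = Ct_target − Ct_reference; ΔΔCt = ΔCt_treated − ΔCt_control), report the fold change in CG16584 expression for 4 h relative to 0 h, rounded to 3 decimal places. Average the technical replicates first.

5.657

Mean Ct: CG16584 0 h 23.140; CG16584 4 h 20.370; RpL32 0 h 20.110; RpL32 4 h 19.840
ΔCt(0 h) = 23.140 − 20.110 = 3.030
ΔCt(4 h) = 20.370 − 19.840 = 0.530
ΔΔCt = 0.530 − 3.030 = -2.500
Fold change = 2^(−(-2.500)) = 2^2.500 = 5.6569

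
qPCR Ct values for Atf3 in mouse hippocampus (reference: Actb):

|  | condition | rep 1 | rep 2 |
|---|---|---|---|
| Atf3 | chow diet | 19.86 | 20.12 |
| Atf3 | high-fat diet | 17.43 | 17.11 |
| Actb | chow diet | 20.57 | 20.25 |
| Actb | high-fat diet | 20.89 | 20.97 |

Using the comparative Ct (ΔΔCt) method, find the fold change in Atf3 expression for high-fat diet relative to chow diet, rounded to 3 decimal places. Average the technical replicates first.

Mean Ct: Atf3 chow diet 19.990; Atf3 high-fat diet 17.270; Actb chow diet 20.410; Actb high-fat diet 20.930
ΔCt(chow diet) = 19.990 − 20.410 = -0.420
ΔCt(high-fat diet) = 17.270 − 20.930 = -3.660
ΔΔCt = -3.660 − (-0.420) = -3.240
Fold change = 2^(−(-3.240)) = 2^3.240 = 9.4479

9.448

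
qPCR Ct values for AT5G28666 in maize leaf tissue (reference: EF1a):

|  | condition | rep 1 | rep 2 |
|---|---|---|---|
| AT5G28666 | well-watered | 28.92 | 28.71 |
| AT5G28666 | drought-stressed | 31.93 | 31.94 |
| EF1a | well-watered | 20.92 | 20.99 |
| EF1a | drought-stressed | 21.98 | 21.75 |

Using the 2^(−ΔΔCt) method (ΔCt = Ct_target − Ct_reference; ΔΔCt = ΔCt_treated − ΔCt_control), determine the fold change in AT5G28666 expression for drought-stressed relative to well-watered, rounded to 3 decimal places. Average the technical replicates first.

0.216

Mean Ct: AT5G28666 well-watered 28.815; AT5G28666 drought-stressed 31.935; EF1a well-watered 20.955; EF1a drought-stressed 21.865
ΔCt(well-watered) = 28.815 − 20.955 = 7.860
ΔCt(drought-stressed) = 31.935 − 21.865 = 10.070
ΔΔCt = 10.070 − 7.860 = 2.210
Fold change = 2^(−2.210) = 0.2161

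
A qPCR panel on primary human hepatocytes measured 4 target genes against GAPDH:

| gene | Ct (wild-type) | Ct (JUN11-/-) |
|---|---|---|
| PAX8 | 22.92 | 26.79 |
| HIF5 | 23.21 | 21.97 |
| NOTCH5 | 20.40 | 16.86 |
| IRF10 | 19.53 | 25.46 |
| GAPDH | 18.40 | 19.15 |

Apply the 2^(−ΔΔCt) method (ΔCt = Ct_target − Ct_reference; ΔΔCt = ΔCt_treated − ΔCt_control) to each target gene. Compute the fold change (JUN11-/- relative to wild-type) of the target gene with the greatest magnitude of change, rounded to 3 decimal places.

PAX8: ΔΔCt = (26.79−19.15) − (22.92−18.40) = 7.64 − 4.52 = 3.12; fold change = 2^-3.12 = 0.115
HIF5: ΔΔCt = (21.97−19.15) − (23.21−18.40) = 2.82 − 4.81 = -1.99; fold change = 2^1.99 = 3.972
NOTCH5: ΔΔCt = (16.86−19.15) − (20.40−18.40) = -2.29 − 2.00 = -4.29; fold change = 2^4.29 = 19.562
IRF10: ΔΔCt = (25.46−19.15) − (19.53−18.40) = 6.31 − 1.13 = 5.18; fold change = 2^-5.18 = 0.028
IRF10 has the largest |ΔΔCt| = 5.18.

0.028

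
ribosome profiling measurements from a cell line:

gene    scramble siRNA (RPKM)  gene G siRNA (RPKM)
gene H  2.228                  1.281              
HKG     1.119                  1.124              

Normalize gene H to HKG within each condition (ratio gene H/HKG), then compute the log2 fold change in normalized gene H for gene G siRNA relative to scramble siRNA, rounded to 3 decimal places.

-0.805

gene H/HKG (scramble siRNA) = 2.228 / 1.119 = 1.9911
gene H/HKG (gene G siRNA) = 1.281 / 1.124 = 1.1397
Fold change = 1.1397 / 1.9911 = 0.5724
log2(0.5724) = -0.8049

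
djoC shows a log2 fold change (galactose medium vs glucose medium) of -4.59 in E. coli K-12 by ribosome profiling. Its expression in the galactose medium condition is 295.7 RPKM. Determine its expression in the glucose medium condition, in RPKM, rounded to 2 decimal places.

Fold change = 2^(-4.59) = 0.0415
glucose medium expression = 295.7 / 0.0415 = 7121.62

7121.62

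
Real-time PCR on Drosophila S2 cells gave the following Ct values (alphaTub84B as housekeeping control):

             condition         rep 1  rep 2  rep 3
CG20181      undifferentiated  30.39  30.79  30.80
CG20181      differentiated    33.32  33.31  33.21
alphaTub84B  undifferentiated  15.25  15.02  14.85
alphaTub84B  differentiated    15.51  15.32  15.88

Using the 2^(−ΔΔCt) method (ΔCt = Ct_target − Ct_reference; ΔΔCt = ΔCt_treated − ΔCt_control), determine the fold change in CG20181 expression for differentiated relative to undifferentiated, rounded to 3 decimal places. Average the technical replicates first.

Mean Ct: CG20181 undifferentiated 30.660; CG20181 differentiated 33.280; alphaTub84B undifferentiated 15.040; alphaTub84B differentiated 15.570
ΔCt(undifferentiated) = 30.660 − 15.040 = 15.620
ΔCt(differentiated) = 33.280 − 15.570 = 17.710
ΔΔCt = 17.710 − 15.620 = 2.090
Fold change = 2^(−2.090) = 0.2349

0.235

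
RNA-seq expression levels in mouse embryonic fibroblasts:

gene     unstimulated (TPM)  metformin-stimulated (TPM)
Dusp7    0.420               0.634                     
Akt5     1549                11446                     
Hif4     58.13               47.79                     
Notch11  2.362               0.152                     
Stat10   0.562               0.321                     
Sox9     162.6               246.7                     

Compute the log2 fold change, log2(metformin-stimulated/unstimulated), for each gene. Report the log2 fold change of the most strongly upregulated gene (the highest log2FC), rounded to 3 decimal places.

2.885

log2(0.634/0.420) = 0.594  (Dusp7)
log2(11446/1549) = 2.885  (Akt5)
log2(47.79/58.13) = -0.283  (Hif4)
log2(0.152/2.362) = -3.958  (Notch11)
log2(0.321/0.562) = -0.808  (Stat10)
log2(246.7/162.6) = 0.601  (Sox9)
Akt5 is most strongly upregulated.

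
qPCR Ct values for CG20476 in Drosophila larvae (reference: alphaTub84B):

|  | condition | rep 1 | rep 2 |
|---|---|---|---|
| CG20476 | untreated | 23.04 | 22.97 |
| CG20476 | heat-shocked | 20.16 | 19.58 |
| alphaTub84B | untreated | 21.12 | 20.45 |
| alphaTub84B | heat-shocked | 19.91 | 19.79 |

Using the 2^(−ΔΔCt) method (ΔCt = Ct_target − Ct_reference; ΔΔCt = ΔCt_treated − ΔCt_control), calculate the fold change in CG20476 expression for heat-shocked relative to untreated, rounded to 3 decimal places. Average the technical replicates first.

Mean Ct: CG20476 untreated 23.005; CG20476 heat-shocked 19.870; alphaTub84B untreated 20.785; alphaTub84B heat-shocked 19.850
ΔCt(untreated) = 23.005 − 20.785 = 2.220
ΔCt(heat-shocked) = 19.870 − 19.850 = 0.020
ΔΔCt = 0.020 − 2.220 = -2.200
Fold change = 2^(−(-2.200)) = 2^2.200 = 4.5948

4.595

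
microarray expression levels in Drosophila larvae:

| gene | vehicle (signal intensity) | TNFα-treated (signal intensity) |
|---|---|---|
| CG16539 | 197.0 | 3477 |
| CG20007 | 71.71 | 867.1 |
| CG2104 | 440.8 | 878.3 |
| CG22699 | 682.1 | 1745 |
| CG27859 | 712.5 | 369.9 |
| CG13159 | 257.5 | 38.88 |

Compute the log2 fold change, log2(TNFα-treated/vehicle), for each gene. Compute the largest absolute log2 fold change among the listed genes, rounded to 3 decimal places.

4.142

log2(3477/197.0) = 4.142  (CG16539)
log2(867.1/71.71) = 3.596  (CG20007)
log2(878.3/440.8) = 0.995  (CG2104)
log2(1745/682.1) = 1.355  (CG22699)
log2(369.9/712.5) = -0.946  (CG27859)
log2(38.88/257.5) = -2.727  (CG13159)
The largest magnitude belongs to CG16539.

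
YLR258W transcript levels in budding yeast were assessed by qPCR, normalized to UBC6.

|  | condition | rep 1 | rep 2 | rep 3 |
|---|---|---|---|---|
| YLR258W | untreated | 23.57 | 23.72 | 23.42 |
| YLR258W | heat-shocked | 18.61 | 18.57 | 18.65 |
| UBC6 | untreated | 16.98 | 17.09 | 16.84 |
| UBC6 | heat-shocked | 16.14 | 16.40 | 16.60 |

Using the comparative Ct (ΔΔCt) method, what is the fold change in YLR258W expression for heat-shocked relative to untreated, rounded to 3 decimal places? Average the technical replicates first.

Mean Ct: YLR258W untreated 23.570; YLR258W heat-shocked 18.610; UBC6 untreated 16.970; UBC6 heat-shocked 16.380
ΔCt(untreated) = 23.570 − 16.970 = 6.600
ΔCt(heat-shocked) = 18.610 − 16.380 = 2.230
ΔΔCt = 2.230 − 6.600 = -4.370
Fold change = 2^(−(-4.370)) = 2^4.370 = 20.6776

20.678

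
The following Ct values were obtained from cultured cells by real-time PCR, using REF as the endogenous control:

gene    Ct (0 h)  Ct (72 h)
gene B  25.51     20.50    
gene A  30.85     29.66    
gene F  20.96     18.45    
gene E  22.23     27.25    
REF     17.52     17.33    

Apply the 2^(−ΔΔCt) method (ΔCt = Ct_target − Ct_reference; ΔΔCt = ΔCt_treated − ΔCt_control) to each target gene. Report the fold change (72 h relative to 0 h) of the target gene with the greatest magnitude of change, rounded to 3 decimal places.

gene B: ΔΔCt = (20.50−17.33) − (25.51−17.52) = 3.17 − 7.99 = -4.82; fold change = 2^4.82 = 28.246
gene A: ΔΔCt = (29.66−17.33) − (30.85−17.52) = 12.33 − 13.33 = -1.00; fold change = 2^1.00 = 2.000
gene F: ΔΔCt = (18.45−17.33) − (20.96−17.52) = 1.12 − 3.44 = -2.32; fold change = 2^2.32 = 4.993
gene E: ΔΔCt = (27.25−17.33) − (22.23−17.52) = 9.92 − 4.71 = 5.21; fold change = 2^-5.21 = 0.027
gene E has the largest |ΔΔCt| = 5.21.

0.027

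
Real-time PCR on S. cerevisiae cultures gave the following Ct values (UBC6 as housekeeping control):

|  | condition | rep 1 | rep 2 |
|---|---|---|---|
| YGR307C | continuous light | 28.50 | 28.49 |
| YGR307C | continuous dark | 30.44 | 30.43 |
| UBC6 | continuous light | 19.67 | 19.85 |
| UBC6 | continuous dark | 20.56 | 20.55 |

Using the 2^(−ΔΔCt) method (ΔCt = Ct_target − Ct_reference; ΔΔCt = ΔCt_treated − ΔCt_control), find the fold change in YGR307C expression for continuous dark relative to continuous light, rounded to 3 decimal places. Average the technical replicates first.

0.452

Mean Ct: YGR307C continuous light 28.495; YGR307C continuous dark 30.435; UBC6 continuous light 19.760; UBC6 continuous dark 20.555
ΔCt(continuous light) = 28.495 − 19.760 = 8.735
ΔCt(continuous dark) = 30.435 − 20.555 = 9.880
ΔΔCt = 9.880 − 8.735 = 1.145
Fold change = 2^(−1.145) = 0.4522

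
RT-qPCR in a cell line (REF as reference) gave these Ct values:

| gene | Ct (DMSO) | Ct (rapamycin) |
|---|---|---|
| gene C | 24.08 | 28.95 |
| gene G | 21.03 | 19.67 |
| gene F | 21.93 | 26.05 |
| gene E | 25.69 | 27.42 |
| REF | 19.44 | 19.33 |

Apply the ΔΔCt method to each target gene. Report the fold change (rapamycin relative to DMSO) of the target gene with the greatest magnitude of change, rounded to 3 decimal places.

gene C: ΔΔCt = (28.95−19.33) − (24.08−19.44) = 9.62 − 4.64 = 4.98; fold change = 2^-4.98 = 0.032
gene G: ΔΔCt = (19.67−19.33) − (21.03−19.44) = 0.34 − 1.59 = -1.25; fold change = 2^1.25 = 2.378
gene F: ΔΔCt = (26.05−19.33) − (21.93−19.44) = 6.72 − 2.49 = 4.23; fold change = 2^-4.23 = 0.053
gene E: ΔΔCt = (27.42−19.33) − (25.69−19.44) = 8.09 − 6.25 = 1.84; fold change = 2^-1.84 = 0.279
gene C has the largest |ΔΔCt| = 4.98.

0.032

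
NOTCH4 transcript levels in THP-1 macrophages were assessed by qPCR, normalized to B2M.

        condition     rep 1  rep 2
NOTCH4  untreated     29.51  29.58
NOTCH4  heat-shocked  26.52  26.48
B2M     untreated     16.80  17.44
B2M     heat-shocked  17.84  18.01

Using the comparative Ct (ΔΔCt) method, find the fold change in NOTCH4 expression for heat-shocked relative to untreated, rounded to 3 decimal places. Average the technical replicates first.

Mean Ct: NOTCH4 untreated 29.545; NOTCH4 heat-shocked 26.500; B2M untreated 17.120; B2M heat-shocked 17.925
ΔCt(untreated) = 29.545 − 17.120 = 12.425
ΔCt(heat-shocked) = 26.500 − 17.925 = 8.575
ΔΔCt = 8.575 − 12.425 = -3.850
Fold change = 2^(−(-3.850)) = 2^3.850 = 14.4200

14.420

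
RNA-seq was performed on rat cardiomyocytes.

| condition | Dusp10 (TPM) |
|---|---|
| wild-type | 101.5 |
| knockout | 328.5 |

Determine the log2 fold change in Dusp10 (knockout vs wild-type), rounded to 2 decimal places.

1.69

Fold change = 328.5 / 101.5 = 3.2365
log2(3.2365) = 1.694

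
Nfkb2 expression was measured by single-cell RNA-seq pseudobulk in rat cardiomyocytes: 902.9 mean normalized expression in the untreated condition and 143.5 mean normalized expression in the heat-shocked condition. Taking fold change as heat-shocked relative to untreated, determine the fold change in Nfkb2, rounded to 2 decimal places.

Fold change = 143.5 / 902.9 = 0.159
Nfkb2 is downregulated.

0.16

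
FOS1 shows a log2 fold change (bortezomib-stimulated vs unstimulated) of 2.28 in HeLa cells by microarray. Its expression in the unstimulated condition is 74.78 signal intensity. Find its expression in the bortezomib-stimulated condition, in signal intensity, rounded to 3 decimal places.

363.190

Fold change = 2^(2.28) = 4.8568
bortezomib-stimulated expression = 74.78 × 4.8568 = 363.190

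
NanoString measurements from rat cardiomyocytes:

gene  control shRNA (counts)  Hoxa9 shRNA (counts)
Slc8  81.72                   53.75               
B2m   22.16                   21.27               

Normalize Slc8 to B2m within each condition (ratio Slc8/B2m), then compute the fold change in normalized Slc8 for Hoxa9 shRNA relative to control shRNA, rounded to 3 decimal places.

Slc8/B2m (control shRNA) = 81.72 / 22.16 = 3.6877
Slc8/B2m (Hoxa9 shRNA) = 53.75 / 21.27 = 2.527
Fold change = 2.527 / 3.6877 = 0.6853

0.685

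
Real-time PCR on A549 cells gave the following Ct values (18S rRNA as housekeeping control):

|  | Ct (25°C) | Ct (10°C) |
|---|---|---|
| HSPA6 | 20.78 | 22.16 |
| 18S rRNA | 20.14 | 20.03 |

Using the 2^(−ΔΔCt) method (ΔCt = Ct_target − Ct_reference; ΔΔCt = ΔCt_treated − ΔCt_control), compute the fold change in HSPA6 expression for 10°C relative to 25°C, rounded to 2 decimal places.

0.36

ΔCt(25°C) = 20.780 − 20.140 = 0.640
ΔCt(10°C) = 22.160 − 20.030 = 2.130
ΔΔCt = 2.130 − 0.640 = 1.490
Fold change = 2^(−1.490) = 0.356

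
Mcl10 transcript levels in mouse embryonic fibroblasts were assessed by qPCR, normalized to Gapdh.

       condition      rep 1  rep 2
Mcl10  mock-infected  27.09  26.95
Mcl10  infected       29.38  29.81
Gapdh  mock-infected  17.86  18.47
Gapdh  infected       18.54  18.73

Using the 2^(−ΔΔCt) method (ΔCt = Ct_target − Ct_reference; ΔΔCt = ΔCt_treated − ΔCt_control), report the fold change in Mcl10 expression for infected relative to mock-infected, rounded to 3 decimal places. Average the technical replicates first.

Mean Ct: Mcl10 mock-infected 27.020; Mcl10 infected 29.595; Gapdh mock-infected 18.165; Gapdh infected 18.635
ΔCt(mock-infected) = 27.020 − 18.165 = 8.855
ΔCt(infected) = 29.595 − 18.635 = 10.960
ΔΔCt = 10.960 − 8.855 = 2.105
Fold change = 2^(−2.105) = 0.2325

0.232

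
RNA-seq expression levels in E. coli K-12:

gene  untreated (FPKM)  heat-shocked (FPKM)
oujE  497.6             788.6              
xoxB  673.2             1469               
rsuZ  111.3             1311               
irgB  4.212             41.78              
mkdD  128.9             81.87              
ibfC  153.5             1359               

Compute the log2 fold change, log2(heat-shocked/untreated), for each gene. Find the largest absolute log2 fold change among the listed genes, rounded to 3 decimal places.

3.558

log2(788.6/497.6) = 0.664  (oujE)
log2(1469/673.2) = 1.126  (xoxB)
log2(1311/111.3) = 3.558  (rsuZ)
log2(41.78/4.212) = 3.310  (irgB)
log2(81.87/128.9) = -0.655  (mkdD)
log2(1359/153.5) = 3.146  (ibfC)
The largest magnitude belongs to rsuZ.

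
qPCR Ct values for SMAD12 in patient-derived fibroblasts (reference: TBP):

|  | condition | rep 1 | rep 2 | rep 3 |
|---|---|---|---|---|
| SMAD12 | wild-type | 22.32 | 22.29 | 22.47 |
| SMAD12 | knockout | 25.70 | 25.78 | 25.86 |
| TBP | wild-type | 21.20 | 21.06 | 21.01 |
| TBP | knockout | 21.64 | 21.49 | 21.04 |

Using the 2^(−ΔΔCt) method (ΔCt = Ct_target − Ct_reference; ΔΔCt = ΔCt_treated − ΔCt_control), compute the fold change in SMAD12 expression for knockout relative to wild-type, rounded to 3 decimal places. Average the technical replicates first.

Mean Ct: SMAD12 wild-type 22.360; SMAD12 knockout 25.780; TBP wild-type 21.090; TBP knockout 21.390
ΔCt(wild-type) = 22.360 − 21.090 = 1.270
ΔCt(knockout) = 25.780 − 21.390 = 4.390
ΔΔCt = 4.390 − 1.270 = 3.120
Fold change = 2^(−3.120) = 0.1150

0.115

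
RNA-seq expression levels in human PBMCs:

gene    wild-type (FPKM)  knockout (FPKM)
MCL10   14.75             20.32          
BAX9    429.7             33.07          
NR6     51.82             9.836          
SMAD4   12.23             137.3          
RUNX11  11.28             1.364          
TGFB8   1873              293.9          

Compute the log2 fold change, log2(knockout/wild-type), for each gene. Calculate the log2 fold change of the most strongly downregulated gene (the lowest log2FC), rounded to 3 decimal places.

log2(20.32/14.75) = 0.462  (MCL10)
log2(33.07/429.7) = -3.700  (BAX9)
log2(9.836/51.82) = -2.397  (NR6)
log2(137.3/12.23) = 3.489  (SMAD4)
log2(1.364/11.28) = -3.048  (RUNX11)
log2(293.9/1873) = -2.672  (TGFB8)
BAX9 is most strongly downregulated.

-3.700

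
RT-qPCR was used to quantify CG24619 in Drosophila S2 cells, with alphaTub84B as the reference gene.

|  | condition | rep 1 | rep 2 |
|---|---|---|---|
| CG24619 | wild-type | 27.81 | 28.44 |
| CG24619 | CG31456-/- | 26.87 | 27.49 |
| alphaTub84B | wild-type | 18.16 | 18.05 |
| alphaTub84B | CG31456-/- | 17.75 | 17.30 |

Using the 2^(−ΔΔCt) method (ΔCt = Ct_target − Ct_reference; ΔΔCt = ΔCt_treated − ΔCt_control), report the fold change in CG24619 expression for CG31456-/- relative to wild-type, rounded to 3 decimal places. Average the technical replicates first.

Mean Ct: CG24619 wild-type 28.125; CG24619 CG31456-/- 27.180; alphaTub84B wild-type 18.105; alphaTub84B CG31456-/- 17.525
ΔCt(wild-type) = 28.125 − 18.105 = 10.020
ΔCt(CG31456-/-) = 27.180 − 17.525 = 9.655
ΔΔCt = 9.655 − 10.020 = -0.365
Fold change = 2^(−(-0.365)) = 2^0.365 = 1.2879

1.288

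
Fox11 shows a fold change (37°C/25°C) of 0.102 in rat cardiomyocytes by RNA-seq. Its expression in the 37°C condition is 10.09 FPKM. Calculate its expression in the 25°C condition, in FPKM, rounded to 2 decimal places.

25°C expression = 10.09 / 0.102 = 98.92

98.92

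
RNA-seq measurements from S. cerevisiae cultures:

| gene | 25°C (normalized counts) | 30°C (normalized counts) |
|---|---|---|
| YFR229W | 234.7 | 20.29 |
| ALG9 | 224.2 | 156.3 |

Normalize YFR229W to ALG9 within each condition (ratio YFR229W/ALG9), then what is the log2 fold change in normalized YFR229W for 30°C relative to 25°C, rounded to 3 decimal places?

-3.012

YFR229W/ALG9 (25°C) = 234.7 / 224.2 = 1.0468
YFR229W/ALG9 (30°C) = 20.29 / 156.3 = 0.12981
Fold change = 0.12981 / 1.0468 = 0.1240
log2(0.1240) = -3.0115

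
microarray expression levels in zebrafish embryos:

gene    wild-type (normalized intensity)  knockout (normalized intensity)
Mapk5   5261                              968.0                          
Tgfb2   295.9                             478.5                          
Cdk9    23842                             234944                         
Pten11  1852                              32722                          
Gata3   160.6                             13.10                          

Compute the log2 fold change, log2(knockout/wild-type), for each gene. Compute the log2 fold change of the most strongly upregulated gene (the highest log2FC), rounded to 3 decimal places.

log2(968.0/5261) = -2.442  (Mapk5)
log2(478.5/295.9) = 0.693  (Tgfb2)
log2(234944/23842) = 3.301  (Cdk9)
log2(32722/1852) = 4.143  (Pten11)
log2(13.10/160.6) = -3.616  (Gata3)
Pten11 is most strongly upregulated.

4.143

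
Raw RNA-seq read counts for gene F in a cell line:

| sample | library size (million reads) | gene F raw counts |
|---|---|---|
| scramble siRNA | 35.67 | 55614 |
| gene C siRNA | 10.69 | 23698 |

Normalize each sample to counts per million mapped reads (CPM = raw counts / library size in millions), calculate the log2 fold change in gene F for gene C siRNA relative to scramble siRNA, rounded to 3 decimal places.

0.508

CPM(scramble siRNA) = 55614 / 35.67 = 1559.1253
CPM(gene C siRNA) = 23698 / 10.69 = 2216.8382
Fold change = 2216.8382 / 1559.1253 = 1.42185
log2(1.42185) = 0.5078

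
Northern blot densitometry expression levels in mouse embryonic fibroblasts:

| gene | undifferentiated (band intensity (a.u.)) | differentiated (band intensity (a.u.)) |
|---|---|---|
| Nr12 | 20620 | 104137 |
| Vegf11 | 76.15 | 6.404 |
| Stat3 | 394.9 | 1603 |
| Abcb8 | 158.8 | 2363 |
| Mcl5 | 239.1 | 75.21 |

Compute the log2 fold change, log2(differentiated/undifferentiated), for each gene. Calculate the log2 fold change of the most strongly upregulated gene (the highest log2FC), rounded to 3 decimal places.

log2(104137/20620) = 2.336  (Nr12)
log2(6.404/76.15) = -3.572  (Vegf11)
log2(1603/394.9) = 2.021  (Stat3)
log2(2363/158.8) = 3.895  (Abcb8)
log2(75.21/239.1) = -1.669  (Mcl5)
Abcb8 is most strongly upregulated.

3.895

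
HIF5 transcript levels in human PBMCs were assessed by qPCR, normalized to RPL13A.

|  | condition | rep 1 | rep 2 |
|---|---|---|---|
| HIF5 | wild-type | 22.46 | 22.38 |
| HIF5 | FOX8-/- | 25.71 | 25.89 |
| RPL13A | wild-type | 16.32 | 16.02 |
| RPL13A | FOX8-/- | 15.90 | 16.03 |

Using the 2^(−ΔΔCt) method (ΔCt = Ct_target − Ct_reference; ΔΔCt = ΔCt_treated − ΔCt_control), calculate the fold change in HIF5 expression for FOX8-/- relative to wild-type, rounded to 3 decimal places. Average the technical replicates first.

Mean Ct: HIF5 wild-type 22.420; HIF5 FOX8-/- 25.800; RPL13A wild-type 16.170; RPL13A FOX8-/- 15.965
ΔCt(wild-type) = 22.420 − 16.170 = 6.250
ΔCt(FOX8-/-) = 25.800 − 15.965 = 9.835
ΔΔCt = 9.835 − 6.250 = 3.585
Fold change = 2^(−3.585) = 0.0833

0.083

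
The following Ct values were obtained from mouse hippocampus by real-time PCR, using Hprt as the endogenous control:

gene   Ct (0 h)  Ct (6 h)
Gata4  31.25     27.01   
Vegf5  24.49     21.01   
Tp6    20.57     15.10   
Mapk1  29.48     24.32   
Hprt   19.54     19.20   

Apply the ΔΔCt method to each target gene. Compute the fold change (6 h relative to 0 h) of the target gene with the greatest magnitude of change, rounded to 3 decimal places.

Gata4: ΔΔCt = (27.01−19.20) − (31.25−19.54) = 7.81 − 11.71 = -3.90; fold change = 2^3.90 = 14.929
Vegf5: ΔΔCt = (21.01−19.20) − (24.49−19.54) = 1.81 − 4.95 = -3.14; fold change = 2^3.14 = 8.815
Tp6: ΔΔCt = (15.10−19.20) − (20.57−19.54) = -4.10 − 1.03 = -5.13; fold change = 2^5.13 = 35.017
Mapk1: ΔΔCt = (24.32−19.20) − (29.48−19.54) = 5.12 − 9.94 = -4.82; fold change = 2^4.82 = 28.246
Tp6 has the largest |ΔΔCt| = 5.13.

35.017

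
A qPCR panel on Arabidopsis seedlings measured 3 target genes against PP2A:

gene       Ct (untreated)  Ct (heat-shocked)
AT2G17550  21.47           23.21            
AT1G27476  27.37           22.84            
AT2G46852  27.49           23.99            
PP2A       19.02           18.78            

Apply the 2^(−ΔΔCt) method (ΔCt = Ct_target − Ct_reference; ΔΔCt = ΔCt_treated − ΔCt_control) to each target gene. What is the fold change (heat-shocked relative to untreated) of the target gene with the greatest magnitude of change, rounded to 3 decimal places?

AT2G17550: ΔΔCt = (23.21−18.78) − (21.47−19.02) = 4.43 − 2.45 = 1.98; fold change = 2^-1.98 = 0.253
AT1G27476: ΔΔCt = (22.84−18.78) − (27.37−19.02) = 4.06 − 8.35 = -4.29; fold change = 2^4.29 = 19.562
AT2G46852: ΔΔCt = (23.99−18.78) − (27.49−19.02) = 5.21 − 8.47 = -3.26; fold change = 2^3.26 = 9.580
AT1G27476 has the largest |ΔΔCt| = 4.29.

19.562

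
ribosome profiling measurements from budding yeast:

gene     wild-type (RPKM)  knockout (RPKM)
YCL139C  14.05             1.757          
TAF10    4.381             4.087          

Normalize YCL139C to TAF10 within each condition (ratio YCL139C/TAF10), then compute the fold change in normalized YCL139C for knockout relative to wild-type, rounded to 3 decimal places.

YCL139C/TAF10 (wild-type) = 14.05 / 4.381 = 3.207
YCL139C/TAF10 (knockout) = 1.757 / 4.087 = 0.4299
Fold change = 0.4299 / 3.207 = 0.1340

0.134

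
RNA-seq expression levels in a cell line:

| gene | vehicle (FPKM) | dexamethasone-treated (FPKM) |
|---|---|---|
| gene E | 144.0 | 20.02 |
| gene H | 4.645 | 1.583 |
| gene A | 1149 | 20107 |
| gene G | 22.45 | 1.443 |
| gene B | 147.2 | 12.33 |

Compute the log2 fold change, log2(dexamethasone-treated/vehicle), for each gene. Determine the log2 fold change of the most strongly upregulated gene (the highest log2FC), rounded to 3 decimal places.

log2(20.02/144.0) = -2.847  (gene E)
log2(1.583/4.645) = -1.553  (gene H)
log2(20107/1149) = 4.129  (gene A)
log2(1.443/22.45) = -3.960  (gene G)
log2(12.33/147.2) = -3.578  (gene B)
gene A is most strongly upregulated.

4.129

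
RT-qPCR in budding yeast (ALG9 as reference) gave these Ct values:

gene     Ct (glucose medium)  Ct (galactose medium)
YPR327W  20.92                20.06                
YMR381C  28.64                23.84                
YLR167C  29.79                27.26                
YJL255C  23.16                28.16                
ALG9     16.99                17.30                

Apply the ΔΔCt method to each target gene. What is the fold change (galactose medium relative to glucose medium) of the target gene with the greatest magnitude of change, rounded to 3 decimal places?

34.535

YPR327W: ΔΔCt = (20.06−17.30) − (20.92−16.99) = 2.76 − 3.93 = -1.17; fold change = 2^1.17 = 2.250
YMR381C: ΔΔCt = (23.84−17.30) − (28.64−16.99) = 6.54 − 11.65 = -5.11; fold change = 2^5.11 = 34.535
YLR167C: ΔΔCt = (27.26−17.30) − (29.79−16.99) = 9.96 − 12.80 = -2.84; fold change = 2^2.84 = 7.160
YJL255C: ΔΔCt = (28.16−17.30) − (23.16−16.99) = 10.86 − 6.17 = 4.69; fold change = 2^-4.69 = 0.039
YMR381C has the largest |ΔΔCt| = 5.11.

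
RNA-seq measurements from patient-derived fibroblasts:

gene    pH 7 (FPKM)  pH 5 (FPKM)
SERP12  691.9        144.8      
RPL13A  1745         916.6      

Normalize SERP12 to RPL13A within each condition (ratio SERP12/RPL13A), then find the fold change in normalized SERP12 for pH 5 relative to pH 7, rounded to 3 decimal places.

0.398

SERP12/RPL13A (pH 7) = 691.9 / 1745 = 0.3965
SERP12/RPL13A (pH 5) = 144.8 / 916.6 = 0.15798
Fold change = 0.15798 / 0.3965 = 0.3984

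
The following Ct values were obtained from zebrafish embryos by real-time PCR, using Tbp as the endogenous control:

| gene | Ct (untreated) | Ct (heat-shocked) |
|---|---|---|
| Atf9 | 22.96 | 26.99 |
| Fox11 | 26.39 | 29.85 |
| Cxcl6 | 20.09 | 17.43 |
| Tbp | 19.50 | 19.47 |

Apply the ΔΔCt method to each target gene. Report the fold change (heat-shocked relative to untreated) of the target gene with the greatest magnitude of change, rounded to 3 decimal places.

Atf9: ΔΔCt = (26.99−19.47) − (22.96−19.50) = 7.52 − 3.46 = 4.06; fold change = 2^-4.06 = 0.060
Fox11: ΔΔCt = (29.85−19.47) − (26.39−19.50) = 10.38 − 6.89 = 3.49; fold change = 2^-3.49 = 0.089
Cxcl6: ΔΔCt = (17.43−19.47) − (20.09−19.50) = -2.04 − 0.59 = -2.63; fold change = 2^2.63 = 6.190
Atf9 has the largest |ΔΔCt| = 4.06.

0.060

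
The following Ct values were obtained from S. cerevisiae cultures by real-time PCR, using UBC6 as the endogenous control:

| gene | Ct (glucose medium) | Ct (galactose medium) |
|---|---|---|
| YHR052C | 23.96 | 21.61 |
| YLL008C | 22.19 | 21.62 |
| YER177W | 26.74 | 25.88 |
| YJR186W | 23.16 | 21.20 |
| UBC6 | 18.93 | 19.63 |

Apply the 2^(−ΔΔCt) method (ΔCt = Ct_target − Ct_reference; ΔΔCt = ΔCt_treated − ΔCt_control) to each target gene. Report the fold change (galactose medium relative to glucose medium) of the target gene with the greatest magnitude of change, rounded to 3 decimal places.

YHR052C: ΔΔCt = (21.61−19.63) − (23.96−18.93) = 1.98 − 5.03 = -3.05; fold change = 2^3.05 = 8.282
YLL008C: ΔΔCt = (21.62−19.63) − (22.19−18.93) = 1.99 − 3.26 = -1.27; fold change = 2^1.27 = 2.412
YER177W: ΔΔCt = (25.88−19.63) − (26.74−18.93) = 6.25 − 7.81 = -1.56; fold change = 2^1.56 = 2.949
YJR186W: ΔΔCt = (21.20−19.63) − (23.16−18.93) = 1.57 − 4.23 = -2.66; fold change = 2^2.66 = 6.320
YHR052C has the largest |ΔΔCt| = 3.05.

8.282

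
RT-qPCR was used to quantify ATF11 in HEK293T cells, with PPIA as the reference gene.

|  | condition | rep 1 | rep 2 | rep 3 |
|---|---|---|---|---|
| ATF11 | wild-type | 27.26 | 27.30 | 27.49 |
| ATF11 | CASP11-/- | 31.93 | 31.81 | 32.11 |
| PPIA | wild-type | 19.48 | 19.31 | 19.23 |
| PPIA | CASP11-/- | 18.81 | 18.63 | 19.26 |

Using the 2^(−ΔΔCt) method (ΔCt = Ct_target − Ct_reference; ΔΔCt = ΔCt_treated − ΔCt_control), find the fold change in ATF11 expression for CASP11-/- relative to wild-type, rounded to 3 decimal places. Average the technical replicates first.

0.030

Mean Ct: ATF11 wild-type 27.350; ATF11 CASP11-/- 31.950; PPIA wild-type 19.340; PPIA CASP11-/- 18.900
ΔCt(wild-type) = 27.350 − 19.340 = 8.010
ΔCt(CASP11-/-) = 31.950 − 18.900 = 13.050
ΔΔCt = 13.050 − 8.010 = 5.040
Fold change = 2^(−5.040) = 0.0304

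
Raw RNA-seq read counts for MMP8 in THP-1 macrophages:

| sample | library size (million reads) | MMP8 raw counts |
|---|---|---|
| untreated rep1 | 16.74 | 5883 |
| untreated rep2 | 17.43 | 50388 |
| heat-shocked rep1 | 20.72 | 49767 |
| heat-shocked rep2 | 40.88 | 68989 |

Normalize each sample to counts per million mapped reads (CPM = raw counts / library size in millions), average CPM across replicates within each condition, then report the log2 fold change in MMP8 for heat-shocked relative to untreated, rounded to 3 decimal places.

CPM(untreated rep1) = 5883 / 16.74 = 351.4337
CPM(untreated rep2) = 50388 / 17.43 = 2890.8778
CPM(heat-shocked rep1) = 49767 / 20.72 = 2401.8822
CPM(heat-shocked rep2) = 68989 / 40.88 = 1687.5978
mean CPM(untreated) = 1621.1557; mean CPM(heat-shocked) = 2044.7400
Fold change = 2044.7400 / 1621.1557 = 1.26129
log2(1.26129) = 0.3349

0.335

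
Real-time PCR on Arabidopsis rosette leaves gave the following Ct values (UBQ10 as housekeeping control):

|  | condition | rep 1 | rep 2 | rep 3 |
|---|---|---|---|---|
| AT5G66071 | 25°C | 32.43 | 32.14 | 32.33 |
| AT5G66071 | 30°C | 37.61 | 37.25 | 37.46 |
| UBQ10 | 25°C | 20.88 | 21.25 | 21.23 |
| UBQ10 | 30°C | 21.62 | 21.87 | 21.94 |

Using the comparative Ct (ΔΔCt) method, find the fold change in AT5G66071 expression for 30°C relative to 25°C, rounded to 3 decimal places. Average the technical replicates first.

0.046

Mean Ct: AT5G66071 25°C 32.300; AT5G66071 30°C 37.440; UBQ10 25°C 21.120; UBQ10 30°C 21.810
ΔCt(25°C) = 32.300 − 21.120 = 11.180
ΔCt(30°C) = 37.440 − 21.810 = 15.630
ΔΔCt = 15.630 − 11.180 = 4.450
Fold change = 2^(−4.450) = 0.0458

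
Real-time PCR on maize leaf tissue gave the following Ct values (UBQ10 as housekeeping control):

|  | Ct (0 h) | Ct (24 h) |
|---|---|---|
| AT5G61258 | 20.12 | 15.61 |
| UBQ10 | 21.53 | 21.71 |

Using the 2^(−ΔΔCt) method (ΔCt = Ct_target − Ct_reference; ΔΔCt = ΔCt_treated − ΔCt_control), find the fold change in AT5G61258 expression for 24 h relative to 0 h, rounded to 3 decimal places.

25.813

ΔCt(0 h) = 20.120 − 21.530 = -1.410
ΔCt(24 h) = 15.610 − 21.710 = -6.100
ΔΔCt = -6.100 − (-1.410) = -4.690
Fold change = 2^(−(-4.690)) = 2^4.690 = 25.8125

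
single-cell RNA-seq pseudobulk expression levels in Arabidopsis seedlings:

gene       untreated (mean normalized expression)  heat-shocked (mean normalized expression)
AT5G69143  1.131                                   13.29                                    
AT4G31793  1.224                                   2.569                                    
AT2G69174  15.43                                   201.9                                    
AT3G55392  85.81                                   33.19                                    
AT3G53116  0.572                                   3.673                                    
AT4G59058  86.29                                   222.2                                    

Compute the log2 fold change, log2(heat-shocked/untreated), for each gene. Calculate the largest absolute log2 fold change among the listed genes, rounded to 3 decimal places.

3.710

log2(13.29/1.131) = 3.555  (AT5G69143)
log2(2.569/1.224) = 1.070  (AT4G31793)
log2(201.9/15.43) = 3.710  (AT2G69174)
log2(33.19/85.81) = -1.370  (AT3G55392)
log2(3.673/0.572) = 2.683  (AT3G53116)
log2(222.2/86.29) = 1.365  (AT4G59058)
The largest magnitude belongs to AT2G69174.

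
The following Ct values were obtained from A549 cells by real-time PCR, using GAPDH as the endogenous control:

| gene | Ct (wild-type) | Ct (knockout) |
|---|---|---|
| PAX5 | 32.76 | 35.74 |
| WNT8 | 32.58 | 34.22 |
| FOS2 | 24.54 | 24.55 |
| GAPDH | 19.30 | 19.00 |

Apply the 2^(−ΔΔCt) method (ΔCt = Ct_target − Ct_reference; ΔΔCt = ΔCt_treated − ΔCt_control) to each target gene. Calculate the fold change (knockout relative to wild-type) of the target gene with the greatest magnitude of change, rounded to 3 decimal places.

0.103

PAX5: ΔΔCt = (35.74−19.00) − (32.76−19.30) = 16.74 − 13.46 = 3.28; fold change = 2^-3.28 = 0.103
WNT8: ΔΔCt = (34.22−19.00) − (32.58−19.30) = 15.22 − 13.28 = 1.94; fold change = 2^-1.94 = 0.261
FOS2: ΔΔCt = (24.55−19.00) − (24.54−19.30) = 5.55 − 5.24 = 0.31; fold change = 2^-0.31 = 0.807
PAX5 has the largest |ΔΔCt| = 3.28.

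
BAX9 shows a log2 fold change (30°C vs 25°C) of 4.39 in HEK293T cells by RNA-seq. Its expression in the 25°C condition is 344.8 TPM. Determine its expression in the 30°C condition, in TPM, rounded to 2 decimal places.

7229.18

Fold change = 2^(4.39) = 20.9663
30°C expression = 344.8 × 20.9663 = 7229.18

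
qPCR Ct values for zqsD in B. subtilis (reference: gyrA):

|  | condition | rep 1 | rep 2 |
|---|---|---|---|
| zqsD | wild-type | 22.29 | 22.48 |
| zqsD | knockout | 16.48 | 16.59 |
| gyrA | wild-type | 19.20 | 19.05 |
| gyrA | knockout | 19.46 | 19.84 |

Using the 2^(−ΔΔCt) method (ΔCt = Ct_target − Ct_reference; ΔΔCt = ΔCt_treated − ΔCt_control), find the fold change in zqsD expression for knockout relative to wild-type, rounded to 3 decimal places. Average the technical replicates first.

Mean Ct: zqsD wild-type 22.385; zqsD knockout 16.535; gyrA wild-type 19.125; gyrA knockout 19.650
ΔCt(wild-type) = 22.385 − 19.125 = 3.260
ΔCt(knockout) = 16.535 − 19.650 = -3.115
ΔΔCt = -3.115 − 3.260 = -6.375
Fold change = 2^(−(-6.375)) = 2^6.375 = 82.9977

82.998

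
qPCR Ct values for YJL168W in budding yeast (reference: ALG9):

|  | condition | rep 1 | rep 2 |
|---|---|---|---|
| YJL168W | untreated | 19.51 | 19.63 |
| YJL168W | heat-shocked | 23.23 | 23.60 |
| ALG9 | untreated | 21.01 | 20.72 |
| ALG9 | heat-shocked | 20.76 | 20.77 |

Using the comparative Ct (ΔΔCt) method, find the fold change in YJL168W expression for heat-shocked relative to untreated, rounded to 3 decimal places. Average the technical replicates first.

0.065

Mean Ct: YJL168W untreated 19.570; YJL168W heat-shocked 23.415; ALG9 untreated 20.865; ALG9 heat-shocked 20.765
ΔCt(untreated) = 19.570 − 20.865 = -1.295
ΔCt(heat-shocked) = 23.415 − 20.765 = 2.650
ΔΔCt = 2.650 − (-1.295) = 3.945
Fold change = 2^(−3.945) = 0.0649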